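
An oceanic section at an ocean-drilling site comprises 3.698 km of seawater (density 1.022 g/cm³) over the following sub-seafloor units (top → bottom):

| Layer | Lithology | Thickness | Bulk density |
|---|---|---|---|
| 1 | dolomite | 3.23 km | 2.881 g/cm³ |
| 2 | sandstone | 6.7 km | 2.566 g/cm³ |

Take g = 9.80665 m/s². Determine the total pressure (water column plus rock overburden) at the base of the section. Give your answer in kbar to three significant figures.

2.97 kbar

seawater: 1022 kg/m³ × 9.80665 m/s² × 3698 m = 3.706×10^7 Pa = 0.3706 kbar
dolomite: 2881 kg/m³ × 9.80665 m/s² × 3230 m = 9.126×10^7 Pa = 0.9126 kbar
sandstone: 2566 kg/m³ × 9.80665 m/s² × 6700 m = 1.686×10^8 Pa = 1.686 kbar
Total = 0.3706 + 0.9126 + 1.686 = 2.9692 kbar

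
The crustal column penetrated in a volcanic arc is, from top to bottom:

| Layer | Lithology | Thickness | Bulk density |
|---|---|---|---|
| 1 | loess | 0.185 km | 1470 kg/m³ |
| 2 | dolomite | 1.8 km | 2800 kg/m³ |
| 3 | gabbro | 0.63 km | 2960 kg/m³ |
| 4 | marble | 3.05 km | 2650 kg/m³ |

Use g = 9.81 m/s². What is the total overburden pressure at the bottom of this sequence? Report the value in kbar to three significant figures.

loess: 1470 kg/m³ × 9.81 m/s² × 185 m = 2.668×10^6 Pa = 0.02668 kbar
dolomite: 2800 kg/m³ × 9.81 m/s² × 1800 m = 4.944×10^7 Pa = 0.4944 kbar
gabbro: 2960 kg/m³ × 9.81 m/s² × 630 m = 1.829×10^7 Pa = 0.1829 kbar
marble: 2650 kg/m³ × 9.81 m/s² × 3050 m = 7.929×10^7 Pa = 0.7929 kbar
Total = 0.02668 + 0.4944 + 0.1829 + 0.7929 = 1.4969 kbar

1.50 kbar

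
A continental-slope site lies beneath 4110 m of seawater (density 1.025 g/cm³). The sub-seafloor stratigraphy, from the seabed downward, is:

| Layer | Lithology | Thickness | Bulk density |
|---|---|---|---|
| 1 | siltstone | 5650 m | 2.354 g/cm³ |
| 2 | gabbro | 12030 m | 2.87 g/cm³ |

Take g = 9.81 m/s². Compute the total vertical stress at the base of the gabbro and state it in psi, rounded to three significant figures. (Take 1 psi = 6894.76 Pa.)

seawater: 1025 kg/m³ × 9.81 m/s² × 4110 m = 4.133×10^7 Pa = 5994 psi
siltstone: 2354 kg/m³ × 9.81 m/s² × 5650 m = 1.305×10^8 Pa = 18924 psi
gabbro: 2870 kg/m³ × 9.81 m/s² × 12030 m = 3.387×10^8 Pa = 49124 psi
Total = 5994 + 18924 + 49124 = 74042 psi

74000 psi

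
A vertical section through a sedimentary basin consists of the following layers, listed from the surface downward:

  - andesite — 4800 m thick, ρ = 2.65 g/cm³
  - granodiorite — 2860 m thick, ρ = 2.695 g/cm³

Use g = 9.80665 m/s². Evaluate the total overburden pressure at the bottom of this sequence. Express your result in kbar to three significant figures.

andesite: 2650 kg/m³ × 9.80665 m/s² × 4800 m = 1.247×10^8 Pa = 1.247 kbar
granodiorite: 2695 kg/m³ × 9.80665 m/s² × 2860 m = 7.559×10^7 Pa = 0.7559 kbar
Total = 1.247 + 0.7559 = 2.0033 kbar

2.00 kbar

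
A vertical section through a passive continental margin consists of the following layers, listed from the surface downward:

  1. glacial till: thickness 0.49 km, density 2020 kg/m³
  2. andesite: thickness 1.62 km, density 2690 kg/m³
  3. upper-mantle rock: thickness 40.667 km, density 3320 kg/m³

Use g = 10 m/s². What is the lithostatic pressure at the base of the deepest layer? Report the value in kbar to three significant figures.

14.0 kbar

glacial till: 2020 kg/m³ × 10 m/s² × 490 m = 9.898×10^6 Pa = 0.09898 kbar
andesite: 2690 kg/m³ × 10 m/s² × 1620 m = 4.358×10^7 Pa = 0.4358 kbar
upper-mantle rock: 3320 kg/m³ × 10 m/s² × 40667 m = 1.350×10^9 Pa = 13.50 kbar
Total = 0.09898 + 0.4358 + 13.50 = 14.036 kbar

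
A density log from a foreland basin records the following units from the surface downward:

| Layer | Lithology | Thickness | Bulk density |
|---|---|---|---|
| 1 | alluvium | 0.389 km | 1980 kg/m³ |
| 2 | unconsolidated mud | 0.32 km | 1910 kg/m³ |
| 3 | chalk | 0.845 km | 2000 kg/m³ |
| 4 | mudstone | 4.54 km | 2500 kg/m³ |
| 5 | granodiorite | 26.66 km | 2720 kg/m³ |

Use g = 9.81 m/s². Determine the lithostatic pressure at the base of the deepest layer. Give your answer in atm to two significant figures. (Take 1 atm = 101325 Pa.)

8400 atm

alluvium: 1980 kg/m³ × 9.81 m/s² × 389 m = 7.556×10^6 Pa = 74.57 atm
unconsolidated mud: 1910 kg/m³ × 9.81 m/s² × 320 m = 5.996×10^6 Pa = 59.17 atm
chalk: 2000 kg/m³ × 9.81 m/s² × 845 m = 1.658×10^7 Pa = 163.6 atm
mudstone: 2500 kg/m³ × 9.81 m/s² × 4540 m = 1.113×10^8 Pa = 1099 atm
granodiorite: 2720 kg/m³ × 9.81 m/s² × 26660 m = 7.114×10^8 Pa = 7021 atm
Total = 74.57 + 59.17 + 163.6 + 1099 + 7021 = 8417.0 atm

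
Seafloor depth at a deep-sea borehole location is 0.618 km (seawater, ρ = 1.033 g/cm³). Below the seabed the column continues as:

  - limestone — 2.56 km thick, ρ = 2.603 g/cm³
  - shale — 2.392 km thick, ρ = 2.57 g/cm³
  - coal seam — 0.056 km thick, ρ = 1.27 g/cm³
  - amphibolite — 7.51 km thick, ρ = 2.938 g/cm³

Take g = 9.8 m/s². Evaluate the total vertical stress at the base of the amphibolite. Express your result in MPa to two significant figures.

seawater: 1033 kg/m³ × 9.8 m/s² × 618 m = 6.256×10^6 Pa = 6.256 MPa
limestone: 2603 kg/m³ × 9.8 m/s² × 2560 m = 6.530×10^7 Pa = 65.30 MPa
shale: 2570 kg/m³ × 9.8 m/s² × 2392 m = 6.024×10^7 Pa = 60.24 MPa
coal seam: 1270 kg/m³ × 9.8 m/s² × 56 m = 6.970×10^5 Pa = 0.6970 MPa
amphibolite: 2938 kg/m³ × 9.8 m/s² × 7510 m = 2.162×10^8 Pa = 216.2 MPa
Total = 6.256 + 65.30 + 60.24 + 0.6970 + 216.2 = 348.73 MPa

350 MPa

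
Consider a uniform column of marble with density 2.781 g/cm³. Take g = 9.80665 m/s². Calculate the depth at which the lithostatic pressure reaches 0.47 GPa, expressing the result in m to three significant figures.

h = P/(ρg) = 0.47 GPa / (2781 kg/m³ × 9.80665 m/s²) = 4.700×10^8 Pa / 27272 Pa/m = 17234 m

17200 m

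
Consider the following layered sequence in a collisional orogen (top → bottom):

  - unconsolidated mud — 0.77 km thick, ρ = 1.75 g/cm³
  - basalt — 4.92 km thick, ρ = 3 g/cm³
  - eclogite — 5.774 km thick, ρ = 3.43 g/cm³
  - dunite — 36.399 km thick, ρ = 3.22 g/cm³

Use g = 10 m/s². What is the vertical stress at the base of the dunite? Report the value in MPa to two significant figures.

unconsolidated mud: 1750 kg/m³ × 10 m/s² × 770 m = 1.347×10^7 Pa = 13.47 MPa
basalt: 3000 kg/m³ × 10 m/s² × 4920 m = 1.476×10^8 Pa = 147.6 MPa
eclogite: 3430 kg/m³ × 10 m/s² × 5774 m = 1.980×10^8 Pa = 198.0 MPa
dunite: 3220 kg/m³ × 10 m/s² × 36399 m = 1.172×10^9 Pa = 1172 MPa
Total = 13.47 + 147.6 + 198.0 + 1172 = 1531.2 MPa

1500 MPa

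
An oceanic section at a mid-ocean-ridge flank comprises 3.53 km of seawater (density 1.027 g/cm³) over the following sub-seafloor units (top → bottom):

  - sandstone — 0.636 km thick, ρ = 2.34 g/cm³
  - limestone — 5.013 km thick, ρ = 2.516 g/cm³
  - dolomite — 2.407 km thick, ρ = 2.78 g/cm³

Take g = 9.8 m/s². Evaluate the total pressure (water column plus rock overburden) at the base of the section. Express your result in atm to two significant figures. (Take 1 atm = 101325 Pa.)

2400 atm

seawater: 1027 kg/m³ × 9.8 m/s² × 3530 m = 3.553×10^7 Pa = 350.6 atm
sandstone: 2340 kg/m³ × 9.8 m/s² × 636 m = 1.458×10^7 Pa = 143.9 atm
limestone: 2516 kg/m³ × 9.8 m/s² × 5013 m = 1.236×10^8 Pa = 1220 atm
dolomite: 2780 kg/m³ × 9.8 m/s² × 2407 m = 6.558×10^7 Pa = 647.2 atm
Total = 350.6 + 143.9 + 1220 + 647.2 = 2361.6 atm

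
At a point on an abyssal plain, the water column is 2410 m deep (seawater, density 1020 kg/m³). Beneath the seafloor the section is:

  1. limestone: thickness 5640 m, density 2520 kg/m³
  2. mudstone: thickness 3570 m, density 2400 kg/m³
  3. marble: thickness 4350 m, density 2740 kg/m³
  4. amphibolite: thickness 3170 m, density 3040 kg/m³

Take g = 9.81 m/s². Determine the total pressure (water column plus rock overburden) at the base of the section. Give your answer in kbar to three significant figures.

seawater: 1020 kg/m³ × 9.81 m/s² × 2410 m = 2.411×10^7 Pa = 0.2411 kbar
limestone: 2520 kg/m³ × 9.81 m/s² × 5640 m = 1.394×10^8 Pa = 1.394 kbar
mudstone: 2400 kg/m³ × 9.81 m/s² × 3570 m = 8.405×10^7 Pa = 0.8405 kbar
marble: 2740 kg/m³ × 9.81 m/s² × 4350 m = 1.169×10^8 Pa = 1.169 kbar
amphibolite: 3040 kg/m³ × 9.81 m/s² × 3170 m = 9.454×10^7 Pa = 0.9454 kbar
Total = 0.2411 + 1.394 + 0.8405 + 1.169 + 0.9454 = 4.5906 kbar

4.59 kbar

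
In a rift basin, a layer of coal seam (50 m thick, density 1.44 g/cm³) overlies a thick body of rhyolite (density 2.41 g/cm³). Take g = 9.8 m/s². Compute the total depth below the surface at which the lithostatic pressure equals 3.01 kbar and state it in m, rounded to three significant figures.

Pressure at base of upper layers: 1440×9.8×50 = 7.056×10^5 Pa = 7.056×10^-3 kbar
Remaining pressure to be supplied by rhyolite: 3.010×10^8 − 7.056×10^5 = 3.003×10^8 Pa
Additional depth in rhyolite = 3.003×10^8 Pa / (2410 kg/m³ × 9.8 m/s²) = 12715 m
Total depth = 50 m + 12715 m = 12765 m

12800 m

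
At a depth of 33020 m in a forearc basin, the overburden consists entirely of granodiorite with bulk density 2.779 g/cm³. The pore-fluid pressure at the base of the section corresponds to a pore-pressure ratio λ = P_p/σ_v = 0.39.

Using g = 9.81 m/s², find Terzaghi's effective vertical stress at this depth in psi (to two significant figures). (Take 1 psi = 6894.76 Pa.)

80000 psi

Overburden (lithostatic) stress σ_v:
granodiorite: 2779 kg/m³ × 9.81 m/s² × 33020 m = 9.002×10^8 Pa = 900.2 MPa
Pore pressure P_p = λ·σ_v = 0.39 × 900.2 MPa = 351.1 MPa
Effective stress σ' = σ_v − P_p = 900.2 − 351.1 = 549.12 MPa = 79643 psi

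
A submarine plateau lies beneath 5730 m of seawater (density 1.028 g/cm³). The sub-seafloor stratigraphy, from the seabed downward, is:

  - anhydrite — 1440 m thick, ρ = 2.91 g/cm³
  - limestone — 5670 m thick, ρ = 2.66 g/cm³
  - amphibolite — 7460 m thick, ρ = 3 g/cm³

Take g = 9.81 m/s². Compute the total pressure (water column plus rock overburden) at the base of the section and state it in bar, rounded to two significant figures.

4700 bar

seawater: 1028 kg/m³ × 9.81 m/s² × 5730 m = 5.779×10^7 Pa = 577.9 bar
anhydrite: 2910 kg/m³ × 9.81 m/s² × 1440 m = 4.111×10^7 Pa = 411.1 bar
limestone: 2660 kg/m³ × 9.81 m/s² × 5670 m = 1.480×10^8 Pa = 1480 bar
amphibolite: 3000 kg/m³ × 9.81 m/s² × 7460 m = 2.195×10^8 Pa = 2195 bar
Total = 577.9 + 411.1 + 1480 + 2195 = 4664.0 bar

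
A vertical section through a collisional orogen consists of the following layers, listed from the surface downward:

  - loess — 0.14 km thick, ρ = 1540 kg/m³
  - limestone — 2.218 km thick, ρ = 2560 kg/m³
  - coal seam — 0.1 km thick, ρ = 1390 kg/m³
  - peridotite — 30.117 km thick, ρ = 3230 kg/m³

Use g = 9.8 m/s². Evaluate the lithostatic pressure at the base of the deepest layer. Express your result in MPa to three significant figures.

loess: 1540 kg/m³ × 9.8 m/s² × 140 m = 2.113×10^6 Pa = 2.113 MPa
limestone: 2560 kg/m³ × 9.8 m/s² × 2218 m = 5.565×10^7 Pa = 55.65 MPa
coal seam: 1390 kg/m³ × 9.8 m/s² × 100 m = 1.362×10^6 Pa = 1.362 MPa
peridotite: 3230 kg/m³ × 9.8 m/s² × 30117 m = 9.533×10^8 Pa = 953.3 MPa
Total = 2.113 + 55.65 + 1.362 + 953.3 = 1012.4 MPa

1010 MPa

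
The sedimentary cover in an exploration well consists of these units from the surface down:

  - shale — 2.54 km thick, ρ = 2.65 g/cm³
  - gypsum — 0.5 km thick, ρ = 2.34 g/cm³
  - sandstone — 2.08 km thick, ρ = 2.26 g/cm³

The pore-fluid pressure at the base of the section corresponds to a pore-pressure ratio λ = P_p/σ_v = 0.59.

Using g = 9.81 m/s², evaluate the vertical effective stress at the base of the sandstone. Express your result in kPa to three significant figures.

Overburden (lithostatic) stress σ_v:
shale: 2650 kg/m³ × 9.81 m/s² × 2540 m = 6.603×10^7 Pa = 66.03 MPa
gypsum: 2340 kg/m³ × 9.81 m/s² × 500 m = 1.148×10^7 Pa = 11.48 MPa
sandstone: 2260 kg/m³ × 9.81 m/s² × 2080 m = 4.611×10^7 Pa = 46.11 MPa
Total = 66.03 + 11.48 + 46.11 = 123.62 MPa
Pore pressure P_p = λ·σ_v = 0.59 × 123.6 MPa = 72.94 MPa
Effective stress σ' = σ_v − P_p = 123.6 − 72.94 = 50.686 MPa = 50686 kPa

50700 kPa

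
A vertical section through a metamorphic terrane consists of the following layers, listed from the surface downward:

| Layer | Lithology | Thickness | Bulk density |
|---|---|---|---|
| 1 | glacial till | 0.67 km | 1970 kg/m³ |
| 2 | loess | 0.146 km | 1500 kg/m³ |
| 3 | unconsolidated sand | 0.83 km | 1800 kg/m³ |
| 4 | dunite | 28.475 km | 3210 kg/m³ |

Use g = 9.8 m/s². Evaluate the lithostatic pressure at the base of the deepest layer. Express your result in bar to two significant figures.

glacial till: 1970 kg/m³ × 9.8 m/s² × 670 m = 1.294×10^7 Pa = 129.4 bar
loess: 1500 kg/m³ × 9.8 m/s² × 146 m = 2.146×10^6 Pa = 21.46 bar
unconsolidated sand: 1800 kg/m³ × 9.8 m/s² × 830 m = 1.464×10^7 Pa = 146.4 bar
dunite: 3210 kg/m³ × 9.8 m/s² × 28475 m = 8.958×10^8 Pa = 8958 bar
Total = 129.4 + 21.46 + 146.4 + 8958 = 9254.9 bar

9300 bar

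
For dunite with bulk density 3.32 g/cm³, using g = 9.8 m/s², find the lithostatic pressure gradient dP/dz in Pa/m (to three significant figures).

32500 Pa/m

dP/dz = ρg = 3320 kg/m³ × 9.8 m/s² = 32536 Pa/m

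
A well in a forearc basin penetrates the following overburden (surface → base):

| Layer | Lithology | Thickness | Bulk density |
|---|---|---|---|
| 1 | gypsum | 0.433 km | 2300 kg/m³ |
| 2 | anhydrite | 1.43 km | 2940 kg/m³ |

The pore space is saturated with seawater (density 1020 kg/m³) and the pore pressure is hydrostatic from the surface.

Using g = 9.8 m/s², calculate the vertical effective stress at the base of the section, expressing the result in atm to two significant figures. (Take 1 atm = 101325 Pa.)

320 atm

Overburden (lithostatic) stress σ_v:
gypsum: 2300 kg/m³ × 9.8 m/s² × 433 m = 9.760×10^6 Pa = 9.760 MPa
anhydrite: 2940 kg/m³ × 9.8 m/s² × 1430 m = 4.120×10^7 Pa = 41.20 MPa
Total = 9.760 + 41.20 = 50.961 MPa
Pore pressure P_p = 1020 kg/m³ × 9.8 m/s² × 1863 m = 1.862×10^7 Pa = 18.62 MPa
Effective stress σ' = σ_v − P_p = 50.96 − 18.62 = 32.338 MPa = 319.16 atm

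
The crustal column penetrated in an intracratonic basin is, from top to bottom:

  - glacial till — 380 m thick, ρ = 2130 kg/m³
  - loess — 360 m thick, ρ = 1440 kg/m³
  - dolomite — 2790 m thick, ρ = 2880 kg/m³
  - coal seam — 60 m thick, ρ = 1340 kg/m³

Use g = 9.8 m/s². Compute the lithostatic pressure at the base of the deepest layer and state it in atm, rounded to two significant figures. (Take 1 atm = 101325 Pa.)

glacial till: 2130 kg/m³ × 9.8 m/s² × 380 m = 7.932×10^6 Pa = 78.28 atm
loess: 1440 kg/m³ × 9.8 m/s² × 360 m = 5.080×10^6 Pa = 50.14 atm
dolomite: 2880 kg/m³ × 9.8 m/s² × 2790 m = 7.874×10^7 Pa = 777.2 atm
coal seam: 1340 kg/m³ × 9.8 m/s² × 60 m = 7.879×10^5 Pa = 7.776 atm
Total = 78.28 + 50.14 + 777.2 + 7.776 = 913.35 atm

910 atm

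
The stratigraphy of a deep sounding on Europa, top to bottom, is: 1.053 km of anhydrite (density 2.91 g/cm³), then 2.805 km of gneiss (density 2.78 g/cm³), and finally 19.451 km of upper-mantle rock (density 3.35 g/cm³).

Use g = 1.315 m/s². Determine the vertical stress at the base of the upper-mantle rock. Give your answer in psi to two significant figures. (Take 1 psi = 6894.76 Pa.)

anhydrite: 2910 kg/m³ × 1.315 m/s² × 1053 m = 4.029×10^6 Pa = 584.4 psi
gneiss: 2780 kg/m³ × 1.315 m/s² × 2805 m = 1.025×10^7 Pa = 1487 psi
upper-mantle rock: 3350 kg/m³ × 1.315 m/s² × 19451 m = 8.569×10^7 Pa = 12428 psi
Total = 584.4 + 1487 + 12428 = 14499 psi

14000 psi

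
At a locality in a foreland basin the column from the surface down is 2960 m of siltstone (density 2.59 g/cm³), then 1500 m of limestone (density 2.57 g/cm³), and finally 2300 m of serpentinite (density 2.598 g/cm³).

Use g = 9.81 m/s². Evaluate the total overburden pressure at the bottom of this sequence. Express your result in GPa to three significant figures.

siltstone: 2590 kg/m³ × 9.81 m/s² × 2960 m = 7.521×10^7 Pa = 0.07521 GPa
limestone: 2570 kg/m³ × 9.81 m/s² × 1500 m = 3.782×10^7 Pa = 0.03782 GPa
serpentinite: 2598 kg/m³ × 9.81 m/s² × 2300 m = 5.862×10^7 Pa = 0.05862 GPa
Total = 0.07521 + 0.03782 + 0.05862 = 0.17164 GPa

0.172 GPa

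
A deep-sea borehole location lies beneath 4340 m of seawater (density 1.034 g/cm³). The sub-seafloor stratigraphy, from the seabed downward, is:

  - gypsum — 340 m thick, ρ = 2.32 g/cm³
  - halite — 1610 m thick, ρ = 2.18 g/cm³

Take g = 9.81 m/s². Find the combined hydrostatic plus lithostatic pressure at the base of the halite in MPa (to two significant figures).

seawater: 1034 kg/m³ × 9.81 m/s² × 4340 m = 4.402×10^7 Pa = 44.02 MPa
gypsum: 2320 kg/m³ × 9.81 m/s² × 340 m = 7.738×10^6 Pa = 7.738 MPa
halite: 2180 kg/m³ × 9.81 m/s² × 1610 m = 3.443×10^7 Pa = 34.43 MPa
Total = 44.02 + 7.738 + 34.43 = 86.192 MPa

86 MPa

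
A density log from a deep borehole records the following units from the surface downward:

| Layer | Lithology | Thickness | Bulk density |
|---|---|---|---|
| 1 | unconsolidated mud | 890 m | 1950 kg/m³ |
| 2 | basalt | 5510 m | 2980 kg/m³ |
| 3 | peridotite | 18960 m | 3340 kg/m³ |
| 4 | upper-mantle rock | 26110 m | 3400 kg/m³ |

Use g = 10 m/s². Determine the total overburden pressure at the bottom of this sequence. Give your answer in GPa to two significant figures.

unconsolidated mud: 1950 kg/m³ × 10 m/s² × 890 m = 1.736×10^7 Pa = 0.01735 GPa
basalt: 2980 kg/m³ × 10 m/s² × 5510 m = 1.642×10^8 Pa = 0.1642 GPa
peridotite: 3340 kg/m³ × 10 m/s² × 18960 m = 6.333×10^8 Pa = 0.6333 GPa
upper-mantle rock: 3400 kg/m³ × 10 m/s² × 26110 m = 8.877×10^8 Pa = 0.8877 GPa
Total = 0.01735 + 0.1642 + 0.6333 + 0.8877 = 1.7026 GPa

1.7 GPa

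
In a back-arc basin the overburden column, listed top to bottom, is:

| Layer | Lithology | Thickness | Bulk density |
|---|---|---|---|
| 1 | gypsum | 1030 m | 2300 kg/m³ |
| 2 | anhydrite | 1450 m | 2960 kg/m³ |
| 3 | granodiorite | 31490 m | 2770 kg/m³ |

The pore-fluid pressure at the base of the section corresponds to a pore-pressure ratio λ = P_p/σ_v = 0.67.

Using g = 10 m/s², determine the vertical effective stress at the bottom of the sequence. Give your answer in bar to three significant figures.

Overburden (lithostatic) stress σ_v:
gypsum: 2300 kg/m³ × 10 m/s² × 1030 m = 2.369×10^7 Pa = 23.69 MPa
anhydrite: 2960 kg/m³ × 10 m/s² × 1450 m = 4.292×10^7 Pa = 42.92 MPa
granodiorite: 2770 kg/m³ × 10 m/s² × 31490 m = 8.723×10^8 Pa = 872.3 MPa
Total = 23.69 + 42.92 + 872.3 = 938.88 MPa
Pore pressure P_p = λ·σ_v = 0.67 × 938.9 MPa = 629.1 MPa
Effective stress σ' = σ_v − P_p = 938.9 − 629.1 = 309.83 MPa = 3098.3 bar

3100 bar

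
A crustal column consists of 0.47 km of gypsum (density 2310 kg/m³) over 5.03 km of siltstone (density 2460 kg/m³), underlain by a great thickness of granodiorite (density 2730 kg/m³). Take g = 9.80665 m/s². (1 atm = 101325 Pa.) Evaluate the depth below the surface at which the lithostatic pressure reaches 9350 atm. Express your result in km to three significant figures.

36.0 km

Pressure at base of upper layers: 2310×9.80665×470 + 2460×9.80665×5030 = 1.320×10^8 Pa = 1303 atm
Remaining pressure to be supplied by granodiorite: 9.474×10^8 − 1.320×10^8 = 8.154×10^8 Pa
Additional depth in granodiorite = 8.154×10^8 Pa / (2730 kg/m³ × 9.80665 m/s²) = 30457 m
Total depth = 5500 m + 30457 m = 35957 m
= 35.957 km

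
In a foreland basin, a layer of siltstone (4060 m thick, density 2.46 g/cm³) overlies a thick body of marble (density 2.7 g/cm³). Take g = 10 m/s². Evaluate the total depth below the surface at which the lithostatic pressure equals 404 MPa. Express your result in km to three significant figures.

15.3 km

Pressure at base of upper layers: 2460×10×4060 = 9.988×10^7 Pa = 99.88 MPa
Remaining pressure to be supplied by marble: 4.040×10^8 − 9.988×10^7 = 3.041×10^8 Pa
Additional depth in marble = 3.041×10^8 Pa / (2700 kg/m³ × 10 m/s²) = 11264 m
Total depth = 4060 m + 11264 m = 15324 m
= 15.324 km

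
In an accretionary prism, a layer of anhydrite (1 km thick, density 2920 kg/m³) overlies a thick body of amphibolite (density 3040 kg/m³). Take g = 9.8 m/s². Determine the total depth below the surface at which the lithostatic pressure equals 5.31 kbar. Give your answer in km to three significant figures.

17.9 km

Pressure at base of upper layers: 2920×9.8×1000 = 2.862×10^7 Pa = 0.2862 kbar
Remaining pressure to be supplied by amphibolite: 5.310×10^8 − 2.862×10^7 = 5.024×10^8 Pa
Additional depth in amphibolite = 5.024×10^8 Pa / (3040 kg/m³ × 9.8 m/s²) = 16863 m
Total depth = 1000 m + 16863 m = 17863 m
= 17.863 km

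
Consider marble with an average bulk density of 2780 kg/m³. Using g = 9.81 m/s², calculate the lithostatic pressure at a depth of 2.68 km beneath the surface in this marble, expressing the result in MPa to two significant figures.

73 MPa

marble: 2780 kg/m³ × 9.81 m/s² × 2680 m = 7.309×10^7 Pa = 73.09 MPa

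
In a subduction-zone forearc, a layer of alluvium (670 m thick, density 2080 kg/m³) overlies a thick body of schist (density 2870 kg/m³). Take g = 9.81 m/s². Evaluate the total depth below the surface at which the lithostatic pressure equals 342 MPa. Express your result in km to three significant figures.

Pressure at base of upper layers: 2080×9.81×670 = 1.367×10^7 Pa = 13.67 MPa
Remaining pressure to be supplied by schist: 3.420×10^8 − 1.367×10^7 = 3.283×10^8 Pa
Additional depth in schist = 3.283×10^8 Pa / (2870 kg/m³ × 9.81 m/s²) = 11662 m
Total depth = 670 m + 11662 m = 12332 m
= 12.332 km

12.3 km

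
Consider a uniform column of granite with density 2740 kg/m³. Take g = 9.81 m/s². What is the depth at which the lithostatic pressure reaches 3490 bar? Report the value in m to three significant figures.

13000 m

h = P/(ρg) = 3490 bar / (2740 kg/m³ × 9.81 m/s²) = 3.490×10^8 Pa / 26879 Pa/m = 12984 m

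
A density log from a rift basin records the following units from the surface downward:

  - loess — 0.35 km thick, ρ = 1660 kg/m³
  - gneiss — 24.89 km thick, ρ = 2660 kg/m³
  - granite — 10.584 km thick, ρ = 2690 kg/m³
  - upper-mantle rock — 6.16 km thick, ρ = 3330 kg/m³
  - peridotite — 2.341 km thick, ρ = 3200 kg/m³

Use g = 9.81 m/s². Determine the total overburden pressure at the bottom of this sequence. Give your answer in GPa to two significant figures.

loess: 1660 kg/m³ × 9.81 m/s² × 350 m = 5.700×10^6 Pa = 5.700×10^-3 GPa
gneiss: 2660 kg/m³ × 9.81 m/s² × 24890 m = 6.495×10^8 Pa = 0.6495 GPa
granite: 2690 kg/m³ × 9.81 m/s² × 10584 m = 2.793×10^8 Pa = 0.2793 GPa
upper-mantle rock: 3330 kg/m³ × 9.81 m/s² × 6160 m = 2.012×10^8 Pa = 0.2012 GPa
peridotite: 3200 kg/m³ × 9.81 m/s² × 2341 m = 7.349×10^7 Pa = 0.07349 GPa
Total = 5.700×10^-3 + 0.6495 + 0.2793 + 0.2012 + 0.07349 = 1.2092 GPa

1.2 GPa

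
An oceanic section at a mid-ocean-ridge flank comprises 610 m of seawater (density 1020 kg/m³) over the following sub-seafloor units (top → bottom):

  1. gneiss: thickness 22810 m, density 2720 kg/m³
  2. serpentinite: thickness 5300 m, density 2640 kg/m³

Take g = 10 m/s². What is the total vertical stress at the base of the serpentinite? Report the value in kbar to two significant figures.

seawater: 1020 kg/m³ × 10 m/s² × 610 m = 6.222×10^6 Pa = 0.06222 kbar
gneiss: 2720 kg/m³ × 10 m/s² × 22810 m = 6.204×10^8 Pa = 6.204 kbar
serpentinite: 2640 kg/m³ × 10 m/s² × 5300 m = 1.399×10^8 Pa = 1.399 kbar
Total = 0.06222 + 6.204 + 1.399 = 7.6657 kbar

7.7 kbar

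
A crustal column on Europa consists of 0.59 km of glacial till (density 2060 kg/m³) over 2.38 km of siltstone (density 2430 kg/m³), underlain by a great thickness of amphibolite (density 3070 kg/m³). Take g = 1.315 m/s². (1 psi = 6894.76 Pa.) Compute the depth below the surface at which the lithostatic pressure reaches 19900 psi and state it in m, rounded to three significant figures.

Pressure at base of upper layers: 2060×1.315×590 + 2430×1.315×2380 = 9.203×10^6 Pa = 1335 psi
Remaining pressure to be supplied by amphibolite: 1.372×10^8 − 9.203×10^6 = 1.280×10^8 Pa
Additional depth in amphibolite = 1.280×10^8 Pa / (3070 kg/m³ × 1.315 m/s²) = 31707 m
Total depth = 2970 m + 31707 m = 34677 m

34700 m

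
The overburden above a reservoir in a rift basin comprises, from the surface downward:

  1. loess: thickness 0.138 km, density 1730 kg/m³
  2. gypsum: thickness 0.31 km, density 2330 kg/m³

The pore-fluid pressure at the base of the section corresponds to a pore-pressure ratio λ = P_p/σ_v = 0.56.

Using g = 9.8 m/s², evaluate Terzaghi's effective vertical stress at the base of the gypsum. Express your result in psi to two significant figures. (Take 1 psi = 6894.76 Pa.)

600 psi

Overburden (lithostatic) stress σ_v:
loess: 1730 kg/m³ × 9.8 m/s² × 138 m = 2.340×10^6 Pa = 2.340 MPa
gypsum: 2330 kg/m³ × 9.8 m/s² × 310 m = 7.079×10^6 Pa = 7.079 MPa
Total = 2.340 + 7.079 = 9.4182 MPa
Pore pressure P_p = λ·σ_v = 0.56 × 9.418 MPa = 5.274 MPa
Effective stress σ' = σ_v − P_p = 9.418 − 5.274 = 4.1440 MPa = 601.04 psi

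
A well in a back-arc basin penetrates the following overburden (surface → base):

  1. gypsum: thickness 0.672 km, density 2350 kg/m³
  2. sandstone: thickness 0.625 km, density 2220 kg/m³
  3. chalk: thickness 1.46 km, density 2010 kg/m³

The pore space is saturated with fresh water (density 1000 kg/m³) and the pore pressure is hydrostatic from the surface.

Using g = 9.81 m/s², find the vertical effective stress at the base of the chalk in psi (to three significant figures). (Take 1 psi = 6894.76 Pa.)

Overburden (lithostatic) stress σ_v:
gypsum: 2350 kg/m³ × 9.81 m/s² × 672 m = 1.549×10^7 Pa = 15.49 MPa
sandstone: 2220 kg/m³ × 9.81 m/s² × 625 m = 1.361×10^7 Pa = 13.61 MPa
chalk: 2010 kg/m³ × 9.81 m/s² × 1460 m = 2.879×10^7 Pa = 28.79 MPa
Total = 15.49 + 13.61 + 28.79 = 57.892 MPa
Pore pressure P_p = 1000 kg/m³ × 9.81 m/s² × 2757 m = 2.705×10^7 Pa = 27.05 MPa
Effective stress σ' = σ_v − P_p = 57.89 − 27.05 = 30.846 MPa = 4473.8 psi

4470 psi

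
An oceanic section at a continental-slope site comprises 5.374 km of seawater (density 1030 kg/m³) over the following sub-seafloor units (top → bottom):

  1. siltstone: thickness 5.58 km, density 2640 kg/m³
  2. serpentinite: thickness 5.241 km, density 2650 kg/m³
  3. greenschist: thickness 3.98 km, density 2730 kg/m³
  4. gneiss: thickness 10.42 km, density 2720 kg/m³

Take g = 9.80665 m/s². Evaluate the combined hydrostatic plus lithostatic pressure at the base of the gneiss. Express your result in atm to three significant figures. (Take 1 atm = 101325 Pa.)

7100 atm

seawater: 1030 kg/m³ × 9.80665 m/s² × 5374 m = 5.428×10^7 Pa = 535.7 atm
siltstone: 2640 kg/m³ × 9.80665 m/s² × 5580 m = 1.445×10^8 Pa = 1426 atm
serpentinite: 2650 kg/m³ × 9.80665 m/s² × 5241 m = 1.362×10^8 Pa = 1344 atm
greenschist: 2730 kg/m³ × 9.80665 m/s² × 3980 m = 1.066×10^8 Pa = 1052 atm
gneiss: 2720 kg/m³ × 9.80665 m/s² × 10420 m = 2.779×10^8 Pa = 2743 atm
Total = 535.7 + 1426 + 1344 + 1052 + 2743 = 7100.4 atm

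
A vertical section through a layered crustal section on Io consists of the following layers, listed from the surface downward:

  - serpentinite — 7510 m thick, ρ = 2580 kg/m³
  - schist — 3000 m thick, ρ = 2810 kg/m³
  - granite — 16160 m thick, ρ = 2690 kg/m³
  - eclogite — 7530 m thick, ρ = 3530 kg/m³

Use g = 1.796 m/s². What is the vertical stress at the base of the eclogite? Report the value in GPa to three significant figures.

serpentinite: 2580 kg/m³ × 1.796 m/s² × 7510 m = 3.480×10^7 Pa = 0.03480 GPa
schist: 2810 kg/m³ × 1.796 m/s² × 3000 m = 1.514×10^7 Pa = 0.01514 GPa
granite: 2690 kg/m³ × 1.796 m/s² × 16160 m = 7.807×10^7 Pa = 0.07807 GPa
eclogite: 3530 kg/m³ × 1.796 m/s² × 7530 m = 4.774×10^7 Pa = 0.04774 GPa
Total = 0.03480 + 0.01514 + 0.07807 + 0.04774 = 0.17575 GPa

0.176 GPa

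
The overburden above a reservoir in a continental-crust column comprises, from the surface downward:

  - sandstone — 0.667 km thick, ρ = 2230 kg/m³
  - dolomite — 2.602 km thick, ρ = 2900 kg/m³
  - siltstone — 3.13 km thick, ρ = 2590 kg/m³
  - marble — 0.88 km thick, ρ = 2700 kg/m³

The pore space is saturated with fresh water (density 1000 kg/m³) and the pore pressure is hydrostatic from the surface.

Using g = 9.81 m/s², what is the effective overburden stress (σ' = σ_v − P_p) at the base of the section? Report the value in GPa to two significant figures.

Overburden (lithostatic) stress σ_v:
sandstone: 2230 kg/m³ × 9.81 m/s² × 667 m = 1.459×10^7 Pa = 14.59 MPa
dolomite: 2900 kg/m³ × 9.81 m/s² × 2602 m = 7.402×10^7 Pa = 74.02 MPa
siltstone: 2590 kg/m³ × 9.81 m/s² × 3130 m = 7.953×10^7 Pa = 79.53 MPa
marble: 2700 kg/m³ × 9.81 m/s² × 880 m = 2.331×10^7 Pa = 23.31 MPa
Total = 14.59 + 74.02 + 79.53 + 23.31 = 191.45 MPa
Pore pressure P_p = 1000 kg/m³ × 9.81 m/s² × 7279 m = 7.141×10^7 Pa = 71.41 MPa
Effective stress σ' = σ_v − P_p = 191.5 − 71.41 = 120.04 MPa = 0.12004 GPa

0.12 GPa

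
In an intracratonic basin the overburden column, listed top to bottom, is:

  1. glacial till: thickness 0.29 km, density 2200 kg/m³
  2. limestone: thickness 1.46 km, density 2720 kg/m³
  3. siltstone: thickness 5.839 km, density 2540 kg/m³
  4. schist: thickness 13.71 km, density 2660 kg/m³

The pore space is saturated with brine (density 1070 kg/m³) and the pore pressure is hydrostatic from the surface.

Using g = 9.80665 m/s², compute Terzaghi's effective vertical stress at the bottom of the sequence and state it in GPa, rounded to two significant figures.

0.32 GPa

Overburden (lithostatic) stress σ_v:
glacial till: 2200 kg/m³ × 9.80665 m/s² × 290 m = 6.257×10^6 Pa = 6.257 MPa
limestone: 2720 kg/m³ × 9.80665 m/s² × 1460 m = 3.894×10^7 Pa = 38.94 MPa
siltstone: 2540 kg/m³ × 9.80665 m/s² × 5839 m = 1.454×10^8 Pa = 145.4 MPa
schist: 2660 kg/m³ × 9.80665 m/s² × 13710 m = 3.576×10^8 Pa = 357.6 MPa
Total = 6.257 + 38.94 + 145.4 + 357.6 = 548.28 MPa
Pore pressure P_p = 1070 kg/m³ × 9.80665 m/s² × 21299 m = 2.235×10^8 Pa = 223.5 MPa
Effective stress σ' = σ_v − P_p = 548.3 − 223.5 = 324.79 MPa = 0.32479 GPa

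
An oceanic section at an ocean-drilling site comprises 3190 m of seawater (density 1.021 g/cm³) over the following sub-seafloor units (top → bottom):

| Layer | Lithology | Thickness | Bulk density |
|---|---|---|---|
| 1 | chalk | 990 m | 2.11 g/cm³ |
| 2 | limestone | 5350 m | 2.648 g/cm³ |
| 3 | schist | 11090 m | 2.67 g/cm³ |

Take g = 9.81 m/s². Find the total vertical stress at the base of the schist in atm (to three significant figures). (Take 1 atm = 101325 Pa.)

4760 atm

seawater: 1021 kg/m³ × 9.81 m/s² × 3190 m = 3.195×10^7 Pa = 315.3 atm
chalk: 2110 kg/m³ × 9.81 m/s² × 990 m = 2.049×10^7 Pa = 202.2 atm
limestone: 2648 kg/m³ × 9.81 m/s² × 5350 m = 1.390×10^8 Pa = 1372 atm
schist: 2670 kg/m³ × 9.81 m/s² × 11090 m = 2.905×10^8 Pa = 2867 atm
Total = 315.3 + 202.2 + 1372 + 2867 = 4755.9 atm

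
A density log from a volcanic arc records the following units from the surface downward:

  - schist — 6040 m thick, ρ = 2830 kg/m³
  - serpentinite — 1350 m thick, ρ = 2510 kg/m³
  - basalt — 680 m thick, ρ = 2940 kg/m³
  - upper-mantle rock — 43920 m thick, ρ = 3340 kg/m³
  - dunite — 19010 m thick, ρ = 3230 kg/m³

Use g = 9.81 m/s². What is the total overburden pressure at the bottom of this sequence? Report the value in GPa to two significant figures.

schist: 2830 kg/m³ × 9.81 m/s² × 6040 m = 1.677×10^8 Pa = 0.1677 GPa
serpentinite: 2510 kg/m³ × 9.81 m/s² × 1350 m = 3.324×10^7 Pa = 0.03324 GPa
basalt: 2940 kg/m³ × 9.81 m/s² × 680 m = 1.961×10^7 Pa = 0.01961 GPa
upper-mantle rock: 3340 kg/m³ × 9.81 m/s² × 43920 m = 1.439×10^9 Pa = 1.439 GPa
dunite: 3230 kg/m³ × 9.81 m/s² × 19010 m = 6.024×10^8 Pa = 0.6024 GPa
Total = 0.1677 + 0.03324 + 0.01961 + 1.439 + 0.6024 = 2.2620 GPa

2.3 GPa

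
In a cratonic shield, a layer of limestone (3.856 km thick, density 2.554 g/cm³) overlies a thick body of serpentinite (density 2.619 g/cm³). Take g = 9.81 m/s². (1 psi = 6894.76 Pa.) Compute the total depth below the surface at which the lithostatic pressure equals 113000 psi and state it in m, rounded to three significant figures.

Pressure at base of upper layers: 2554×9.81×3856 = 9.661×10^7 Pa = 14012 psi
Remaining pressure to be supplied by serpentinite: 7.791×10^8 − 9.661×10^7 = 6.825×10^8 Pa
Additional depth in serpentinite = 6.825×10^8 Pa / (2619 kg/m³ × 9.81 m/s²) = 26564 m
Total depth = 3856 m + 26564 m = 30420 m

30400 m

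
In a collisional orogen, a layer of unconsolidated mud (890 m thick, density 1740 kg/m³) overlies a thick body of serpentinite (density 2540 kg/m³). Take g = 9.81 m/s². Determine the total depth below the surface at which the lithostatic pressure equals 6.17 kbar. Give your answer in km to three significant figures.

Pressure at base of upper layers: 1740×9.81×890 = 1.519×10^7 Pa = 0.1519 kbar
Remaining pressure to be supplied by serpentinite: 6.170×10^8 − 1.519×10^7 = 6.018×10^8 Pa
Additional depth in serpentinite = 6.018×10^8 Pa / (2540 kg/m³ × 9.81 m/s²) = 24152 m
Total depth = 890 m + 24152 m = 25042 m
= 25.042 km

25.0 km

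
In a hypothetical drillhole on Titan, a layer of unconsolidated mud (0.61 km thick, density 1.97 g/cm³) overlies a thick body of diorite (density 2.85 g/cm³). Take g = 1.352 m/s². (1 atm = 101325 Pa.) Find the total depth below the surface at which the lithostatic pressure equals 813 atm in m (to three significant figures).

Pressure at base of upper layers: 1970×1.352×610 = 1.625×10^6 Pa = 16.03 atm
Remaining pressure to be supplied by diorite: 8.238×10^7 − 1.625×10^6 = 8.075×10^7 Pa
Additional depth in diorite = 8.075×10^7 Pa / (2850 kg/m³ × 1.352 m/s²) = 20957 m
Total depth = 610 m + 20957 m = 21567 m

21600 m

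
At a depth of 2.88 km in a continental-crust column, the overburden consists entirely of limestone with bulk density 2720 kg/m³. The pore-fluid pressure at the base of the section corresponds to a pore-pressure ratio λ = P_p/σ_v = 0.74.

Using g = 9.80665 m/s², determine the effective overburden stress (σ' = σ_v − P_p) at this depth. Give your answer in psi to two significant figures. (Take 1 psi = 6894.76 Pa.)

Overburden (lithostatic) stress σ_v:
limestone: 2720 kg/m³ × 9.80665 m/s² × 2880 m = 7.682×10^7 Pa = 76.82 MPa
Pore pressure P_p = λ·σ_v = 0.74 × 76.82 MPa = 56.85 MPa
Effective stress σ' = σ_v − P_p = 76.82 − 56.85 = 19.974 MPa = 2896.9 psi

2900 psi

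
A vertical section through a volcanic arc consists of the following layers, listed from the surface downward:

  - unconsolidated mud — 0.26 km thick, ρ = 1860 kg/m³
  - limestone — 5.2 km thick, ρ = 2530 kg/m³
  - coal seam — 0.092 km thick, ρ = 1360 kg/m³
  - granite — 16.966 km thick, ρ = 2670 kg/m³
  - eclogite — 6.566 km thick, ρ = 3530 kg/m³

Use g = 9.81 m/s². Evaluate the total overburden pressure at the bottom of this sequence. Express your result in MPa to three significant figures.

807 MPa

unconsolidated mud: 1860 kg/m³ × 9.81 m/s² × 260 m = 4.744×10^6 Pa = 4.744 MPa
limestone: 2530 kg/m³ × 9.81 m/s² × 5200 m = 1.291×10^8 Pa = 129.1 MPa
coal seam: 1360 kg/m³ × 9.81 m/s² × 92 m = 1.227×10^6 Pa = 1.227 MPa
granite: 2670 kg/m³ × 9.81 m/s² × 16966 m = 4.444×10^8 Pa = 444.4 MPa
eclogite: 3530 kg/m³ × 9.81 m/s² × 6566 m = 2.274×10^8 Pa = 227.4 MPa
Total = 4.744 + 129.1 + 1.227 + 444.4 + 227.4 = 806.79 MPa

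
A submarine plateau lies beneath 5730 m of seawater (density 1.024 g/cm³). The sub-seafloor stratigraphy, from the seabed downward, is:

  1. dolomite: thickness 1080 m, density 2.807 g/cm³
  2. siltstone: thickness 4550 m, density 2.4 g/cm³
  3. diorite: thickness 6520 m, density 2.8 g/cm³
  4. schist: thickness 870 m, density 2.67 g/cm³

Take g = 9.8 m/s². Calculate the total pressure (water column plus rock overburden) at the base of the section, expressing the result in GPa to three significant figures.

seawater: 1024 kg/m³ × 9.8 m/s² × 5730 m = 5.750×10^7 Pa = 0.05750 GPa
dolomite: 2807 kg/m³ × 9.8 m/s² × 1080 m = 2.971×10^7 Pa = 0.02971 GPa
siltstone: 2400 kg/m³ × 9.8 m/s² × 4550 m = 1.070×10^8 Pa = 0.1070 GPa
diorite: 2800 kg/m³ × 9.8 m/s² × 6520 m = 1.789×10^8 Pa = 0.1789 GPa
schist: 2670 kg/m³ × 9.8 m/s² × 870 m = 2.276×10^7 Pa = 0.02276 GPa
Total = 0.05750 + 0.02971 + 0.1070 + 0.1789 + 0.02276 = 0.39590 GPa

0.396 GPa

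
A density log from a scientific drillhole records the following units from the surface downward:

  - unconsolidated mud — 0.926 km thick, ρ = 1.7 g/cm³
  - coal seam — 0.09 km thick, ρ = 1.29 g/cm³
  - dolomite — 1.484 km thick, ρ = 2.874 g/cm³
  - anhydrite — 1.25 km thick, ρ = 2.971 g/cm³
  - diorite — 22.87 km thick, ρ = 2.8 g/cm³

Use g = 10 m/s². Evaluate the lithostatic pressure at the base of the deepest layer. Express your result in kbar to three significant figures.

7.37 kbar

unconsolidated mud: 1700 kg/m³ × 10 m/s² × 926 m = 1.574×10^7 Pa = 0.1574 kbar
coal seam: 1290 kg/m³ × 10 m/s² × 90 m = 1.161×10^6 Pa = 0.01161 kbar
dolomite: 2874 kg/m³ × 10 m/s² × 1484 m = 4.265×10^7 Pa = 0.4265 kbar
anhydrite: 2971 kg/m³ × 10 m/s² × 1250 m = 3.714×10^7 Pa = 0.3714 kbar
diorite: 2800 kg/m³ × 10 m/s² × 22870 m = 6.404×10^8 Pa = 6.404 kbar
Total = 0.1574 + 0.01161 + 0.4265 + 0.3714 + 6.404 = 7.3705 kbar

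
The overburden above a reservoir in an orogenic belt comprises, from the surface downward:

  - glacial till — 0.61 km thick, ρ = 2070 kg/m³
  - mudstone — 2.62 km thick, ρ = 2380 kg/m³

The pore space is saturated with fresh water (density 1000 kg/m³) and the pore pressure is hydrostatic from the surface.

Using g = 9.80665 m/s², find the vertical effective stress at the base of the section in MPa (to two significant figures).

42 MPa

Overburden (lithostatic) stress σ_v:
glacial till: 2070 kg/m³ × 9.80665 m/s² × 610 m = 1.238×10^7 Pa = 12.38 MPa
mudstone: 2380 kg/m³ × 9.80665 m/s² × 2620 m = 6.115×10^7 Pa = 61.15 MPa
Total = 12.38 + 61.15 = 73.533 MPa
Pore pressure P_p = 1000 kg/m³ × 9.80665 m/s² × 3230 m = 3.168×10^7 Pa = 31.68 MPa
Effective stress σ' = σ_v − P_p = 73.53 − 31.68 = 41.858 MPa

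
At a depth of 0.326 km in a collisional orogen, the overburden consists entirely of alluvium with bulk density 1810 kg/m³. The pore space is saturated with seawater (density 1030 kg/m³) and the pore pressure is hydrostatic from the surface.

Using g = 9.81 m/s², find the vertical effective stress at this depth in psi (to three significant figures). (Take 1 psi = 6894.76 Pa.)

362 psi

Overburden (lithostatic) stress σ_v:
alluvium: 1810 kg/m³ × 9.81 m/s² × 326 m = 5.788×10^6 Pa = 5.788 MPa
Pore pressure P_p = 1030 kg/m³ × 9.81 m/s² × 326 m = 3.294×10^6 Pa = 3.294 MPa
Effective stress σ' = σ_v − P_p = 5.788 − 3.294 = 2.4945 MPa = 361.79 psi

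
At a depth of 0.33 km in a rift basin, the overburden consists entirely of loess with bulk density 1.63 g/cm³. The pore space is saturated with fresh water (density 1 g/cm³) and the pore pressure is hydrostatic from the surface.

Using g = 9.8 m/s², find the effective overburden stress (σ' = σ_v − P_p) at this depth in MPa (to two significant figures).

Overburden (lithostatic) stress σ_v:
loess: 1630 kg/m³ × 9.8 m/s² × 330 m = 5.271×10^6 Pa = 5.271 MPa
Pore pressure P_p = 1000 kg/m³ × 9.8 m/s² × 330 m = 3.234×10^6 Pa = 3.234 MPa
Effective stress σ' = σ_v − P_p = 5.271 − 3.234 = 2.0374 MPa

2.0 MPa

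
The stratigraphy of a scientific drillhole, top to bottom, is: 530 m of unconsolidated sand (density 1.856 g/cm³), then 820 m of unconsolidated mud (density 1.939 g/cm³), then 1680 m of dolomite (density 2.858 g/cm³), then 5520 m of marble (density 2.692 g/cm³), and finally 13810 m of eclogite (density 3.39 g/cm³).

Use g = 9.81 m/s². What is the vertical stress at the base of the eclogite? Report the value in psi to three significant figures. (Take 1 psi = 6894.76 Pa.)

unconsolidated sand: 1856 kg/m³ × 9.81 m/s² × 530 m = 9.650×10^6 Pa = 1400 psi
unconsolidated mud: 1939 kg/m³ × 9.81 m/s² × 820 m = 1.560×10^7 Pa = 2262 psi
dolomite: 2858 kg/m³ × 9.81 m/s² × 1680 m = 4.710×10^7 Pa = 6832 psi
marble: 2692 kg/m³ × 9.81 m/s² × 5520 m = 1.458×10^8 Pa = 21143 psi
eclogite: 3390 kg/m³ × 9.81 m/s² × 13810 m = 4.593×10^8 Pa = 66611 psi
Total = 1400 + 2262 + 6832 + 21143 + 66611 = 98247 psi

98200 psi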